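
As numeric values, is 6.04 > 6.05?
False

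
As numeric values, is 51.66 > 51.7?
False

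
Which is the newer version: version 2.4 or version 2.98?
version 2.98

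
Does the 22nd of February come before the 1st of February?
No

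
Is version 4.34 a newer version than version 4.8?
Yes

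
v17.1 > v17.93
False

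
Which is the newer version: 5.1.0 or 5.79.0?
5.79.0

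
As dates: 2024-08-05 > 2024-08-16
False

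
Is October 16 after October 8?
Yes. Day 16 comes after day 8 in October — this is a date comparison, not a decimal one (the decimal 10.16 would be smaller than 10.8).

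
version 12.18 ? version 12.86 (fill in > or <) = <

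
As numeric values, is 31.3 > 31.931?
False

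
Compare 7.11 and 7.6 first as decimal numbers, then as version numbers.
As decimals: 7.11 < 7.6. As versions: v7.11 > v7.6 (minor version 11 > 6).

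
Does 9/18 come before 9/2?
No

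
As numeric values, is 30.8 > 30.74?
True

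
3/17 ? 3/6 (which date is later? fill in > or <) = >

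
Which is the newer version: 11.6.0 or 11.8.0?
11.8.0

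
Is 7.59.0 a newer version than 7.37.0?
Yes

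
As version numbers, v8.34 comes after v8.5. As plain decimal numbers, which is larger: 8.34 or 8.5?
8.5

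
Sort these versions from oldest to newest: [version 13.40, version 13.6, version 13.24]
[version 13.6, version 13.24, version 13.40]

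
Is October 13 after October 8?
Yes. Day 13 comes after day 8 in October — this is a date comparison, not a decimal one (the decimal 10.13 would be smaller than 10.8).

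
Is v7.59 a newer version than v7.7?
Yes. Version numbers are compared segment by segment as integers, not as decimals: minor version 59 > 7, so v7.59 > v7.7 (even though the decimal 7.59 < 7.7).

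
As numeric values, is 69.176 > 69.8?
False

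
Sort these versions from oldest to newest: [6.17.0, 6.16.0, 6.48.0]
[6.16.0, 6.17.0, 6.48.0]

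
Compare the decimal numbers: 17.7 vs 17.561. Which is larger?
17.7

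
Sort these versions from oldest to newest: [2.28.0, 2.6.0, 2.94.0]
[2.6.0, 2.28.0, 2.94.0]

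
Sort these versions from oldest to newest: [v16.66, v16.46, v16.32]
[v16.32, v16.46, v16.66]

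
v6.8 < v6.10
True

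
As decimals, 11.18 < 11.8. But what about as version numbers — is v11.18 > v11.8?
True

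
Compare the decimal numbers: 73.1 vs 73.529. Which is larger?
73.529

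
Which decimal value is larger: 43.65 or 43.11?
43.65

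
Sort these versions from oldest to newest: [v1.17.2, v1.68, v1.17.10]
[v1.17.2, v1.17.10, v1.68]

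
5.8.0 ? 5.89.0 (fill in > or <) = <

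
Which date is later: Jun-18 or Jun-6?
Jun-18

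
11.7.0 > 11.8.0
False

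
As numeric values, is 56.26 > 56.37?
False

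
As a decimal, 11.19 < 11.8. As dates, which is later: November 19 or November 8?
November 19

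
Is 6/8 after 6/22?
No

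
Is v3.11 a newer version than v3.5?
Yes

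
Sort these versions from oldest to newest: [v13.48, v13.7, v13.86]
[v13.7, v13.48, v13.86]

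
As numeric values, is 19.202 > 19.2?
True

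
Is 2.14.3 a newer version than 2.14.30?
No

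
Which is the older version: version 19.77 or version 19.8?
version 19.8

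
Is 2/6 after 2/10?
No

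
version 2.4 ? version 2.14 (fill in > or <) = <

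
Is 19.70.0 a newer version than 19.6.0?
Yes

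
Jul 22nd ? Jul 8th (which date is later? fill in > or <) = >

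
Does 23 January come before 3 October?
Yes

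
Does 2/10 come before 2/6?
No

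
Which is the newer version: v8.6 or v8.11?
v8.11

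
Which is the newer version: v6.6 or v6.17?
v6.17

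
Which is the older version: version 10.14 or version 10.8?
version 10.8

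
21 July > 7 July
True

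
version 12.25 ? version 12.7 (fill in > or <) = >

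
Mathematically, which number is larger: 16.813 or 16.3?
16.813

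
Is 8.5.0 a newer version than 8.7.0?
No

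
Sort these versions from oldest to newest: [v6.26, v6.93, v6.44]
[v6.26, v6.44, v6.93]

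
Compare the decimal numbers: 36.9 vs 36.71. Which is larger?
36.9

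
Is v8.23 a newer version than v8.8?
Yes. Version numbers are compared segment by segment as integers, not as decimals: minor version 23 > 8, so v8.23 > v8.8 (even though the decimal 8.23 < 8.8).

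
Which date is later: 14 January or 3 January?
14 January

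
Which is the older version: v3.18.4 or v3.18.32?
v3.18.4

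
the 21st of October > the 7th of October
True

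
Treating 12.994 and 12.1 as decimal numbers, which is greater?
12.994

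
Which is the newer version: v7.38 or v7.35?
v7.38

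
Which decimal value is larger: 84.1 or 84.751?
84.751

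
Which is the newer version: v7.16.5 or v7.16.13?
v7.16.13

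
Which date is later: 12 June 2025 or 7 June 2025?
12 June 2025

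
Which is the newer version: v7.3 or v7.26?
v7.26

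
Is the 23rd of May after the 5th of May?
Yes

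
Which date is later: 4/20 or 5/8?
5/8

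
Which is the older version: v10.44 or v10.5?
v10.5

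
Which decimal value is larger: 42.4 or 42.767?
42.767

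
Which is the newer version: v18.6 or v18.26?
v18.26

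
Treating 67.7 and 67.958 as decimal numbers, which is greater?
67.958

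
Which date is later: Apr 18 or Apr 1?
Apr 18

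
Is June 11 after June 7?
Yes. Day 11 comes after day 7 in June — this is a date comparison, not a decimal one (the decimal 6.11 would be smaller than 6.7).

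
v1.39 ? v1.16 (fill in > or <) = >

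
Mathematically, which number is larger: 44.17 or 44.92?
44.92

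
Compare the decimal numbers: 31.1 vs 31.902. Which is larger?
31.902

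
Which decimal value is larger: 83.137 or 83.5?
83.5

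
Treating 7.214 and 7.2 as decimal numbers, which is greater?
7.214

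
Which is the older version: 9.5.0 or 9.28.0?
9.5.0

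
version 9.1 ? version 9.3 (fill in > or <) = <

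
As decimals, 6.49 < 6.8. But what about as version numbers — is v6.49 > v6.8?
True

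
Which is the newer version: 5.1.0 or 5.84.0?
5.84.0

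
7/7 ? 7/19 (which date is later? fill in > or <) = <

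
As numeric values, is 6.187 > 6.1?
True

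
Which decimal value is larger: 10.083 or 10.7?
10.7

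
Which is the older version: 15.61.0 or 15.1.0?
15.1.0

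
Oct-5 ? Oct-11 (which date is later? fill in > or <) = <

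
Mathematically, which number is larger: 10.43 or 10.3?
10.43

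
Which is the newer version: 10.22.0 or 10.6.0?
10.22.0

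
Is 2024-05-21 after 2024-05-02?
Yes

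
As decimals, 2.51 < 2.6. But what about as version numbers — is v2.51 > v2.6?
True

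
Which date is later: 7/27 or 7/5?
7/27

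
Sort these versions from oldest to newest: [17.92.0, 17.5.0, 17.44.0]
[17.5.0, 17.44.0, 17.92.0]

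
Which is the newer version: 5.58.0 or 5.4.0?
5.58.0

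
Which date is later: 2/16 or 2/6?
2/16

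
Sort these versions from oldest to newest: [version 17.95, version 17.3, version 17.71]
[version 17.3, version 17.71, version 17.95]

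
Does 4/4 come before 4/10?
Yes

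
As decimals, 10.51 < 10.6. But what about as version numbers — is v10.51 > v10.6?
True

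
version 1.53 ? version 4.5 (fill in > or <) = <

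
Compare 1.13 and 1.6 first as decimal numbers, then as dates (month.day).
As decimals: 1.13 < 1.6. As dates: 1/13 is later than 1/6 (day 13 > day 6).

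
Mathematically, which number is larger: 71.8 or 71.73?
71.8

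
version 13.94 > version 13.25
True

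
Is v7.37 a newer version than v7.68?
No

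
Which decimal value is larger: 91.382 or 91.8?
91.8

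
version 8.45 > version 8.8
True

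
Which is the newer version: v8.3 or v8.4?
v8.4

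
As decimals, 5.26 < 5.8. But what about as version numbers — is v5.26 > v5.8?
True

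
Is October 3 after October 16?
No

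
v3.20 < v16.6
True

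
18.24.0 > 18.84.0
False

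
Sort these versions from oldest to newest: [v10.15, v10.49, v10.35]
[v10.15, v10.35, v10.49]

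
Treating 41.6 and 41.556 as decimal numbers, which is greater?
41.6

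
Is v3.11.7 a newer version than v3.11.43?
No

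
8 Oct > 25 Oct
False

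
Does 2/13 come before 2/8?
No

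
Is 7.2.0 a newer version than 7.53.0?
No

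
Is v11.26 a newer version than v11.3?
Yes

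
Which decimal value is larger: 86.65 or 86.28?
86.65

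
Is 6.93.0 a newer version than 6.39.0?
Yes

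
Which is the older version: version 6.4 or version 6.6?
version 6.4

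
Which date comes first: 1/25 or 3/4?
1/25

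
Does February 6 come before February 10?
Yes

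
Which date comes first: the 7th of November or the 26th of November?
the 7th of November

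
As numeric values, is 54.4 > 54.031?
True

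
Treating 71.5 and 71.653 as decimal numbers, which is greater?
71.653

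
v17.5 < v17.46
True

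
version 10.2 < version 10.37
True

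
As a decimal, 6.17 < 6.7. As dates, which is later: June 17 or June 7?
June 17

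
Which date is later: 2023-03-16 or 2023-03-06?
2023-03-16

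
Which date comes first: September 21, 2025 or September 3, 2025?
September 3, 2025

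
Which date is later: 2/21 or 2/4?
2/21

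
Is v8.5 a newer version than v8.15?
No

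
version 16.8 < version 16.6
False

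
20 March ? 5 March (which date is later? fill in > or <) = >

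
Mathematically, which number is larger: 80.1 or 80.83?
80.83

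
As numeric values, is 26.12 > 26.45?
False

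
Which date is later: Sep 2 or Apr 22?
Sep 2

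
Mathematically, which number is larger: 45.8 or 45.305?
45.8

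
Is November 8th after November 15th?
No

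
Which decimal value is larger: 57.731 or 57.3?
57.731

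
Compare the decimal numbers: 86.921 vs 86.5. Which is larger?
86.921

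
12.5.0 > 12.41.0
False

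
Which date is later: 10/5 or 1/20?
10/5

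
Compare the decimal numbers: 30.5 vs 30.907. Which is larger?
30.907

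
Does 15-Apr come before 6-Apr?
No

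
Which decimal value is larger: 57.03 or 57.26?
57.26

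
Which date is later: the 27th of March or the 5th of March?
the 27th of March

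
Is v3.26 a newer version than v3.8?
Yes. Version numbers are compared segment by segment as integers, not as decimals: minor version 26 > 8, so v3.26 > v3.8 (even though the decimal 3.26 < 3.8).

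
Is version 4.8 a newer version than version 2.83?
Yes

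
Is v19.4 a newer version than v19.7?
No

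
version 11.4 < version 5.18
False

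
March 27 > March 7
True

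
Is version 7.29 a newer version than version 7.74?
No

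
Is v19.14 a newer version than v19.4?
Yes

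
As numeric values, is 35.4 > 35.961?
False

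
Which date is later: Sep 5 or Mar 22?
Sep 5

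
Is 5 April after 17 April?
No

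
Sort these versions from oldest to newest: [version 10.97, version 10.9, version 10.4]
[version 10.4, version 10.9, version 10.97]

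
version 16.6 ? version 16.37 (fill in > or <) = <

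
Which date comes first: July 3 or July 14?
July 3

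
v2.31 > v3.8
False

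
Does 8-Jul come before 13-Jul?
Yes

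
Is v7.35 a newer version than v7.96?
No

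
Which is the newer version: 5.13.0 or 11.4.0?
11.4.0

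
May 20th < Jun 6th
True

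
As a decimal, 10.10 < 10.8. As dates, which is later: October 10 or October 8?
October 10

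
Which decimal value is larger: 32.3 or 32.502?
32.502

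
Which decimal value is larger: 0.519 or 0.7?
0.7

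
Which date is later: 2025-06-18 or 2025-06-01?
2025-06-18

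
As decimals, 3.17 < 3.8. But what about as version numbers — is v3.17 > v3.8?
True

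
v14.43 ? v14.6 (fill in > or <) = >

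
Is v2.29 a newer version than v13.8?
No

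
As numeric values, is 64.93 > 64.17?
True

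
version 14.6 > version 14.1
True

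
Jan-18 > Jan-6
True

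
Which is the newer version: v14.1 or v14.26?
v14.26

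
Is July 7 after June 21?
Yes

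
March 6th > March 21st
False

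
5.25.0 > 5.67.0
False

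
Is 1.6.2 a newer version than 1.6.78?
No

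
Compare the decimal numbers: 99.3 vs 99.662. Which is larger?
99.662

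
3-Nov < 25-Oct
False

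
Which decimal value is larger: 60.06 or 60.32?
60.32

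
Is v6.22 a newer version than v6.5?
Yes. Version numbers are compared segment by segment as integers, not as decimals: minor version 22 > 5, so v6.22 > v6.5 (even though the decimal 6.22 < 6.5).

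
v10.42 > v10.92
False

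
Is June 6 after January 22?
Yes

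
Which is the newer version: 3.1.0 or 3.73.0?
3.73.0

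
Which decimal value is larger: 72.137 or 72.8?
72.8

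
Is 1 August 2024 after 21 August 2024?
No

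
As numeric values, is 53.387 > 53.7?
False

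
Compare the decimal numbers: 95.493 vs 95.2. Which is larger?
95.493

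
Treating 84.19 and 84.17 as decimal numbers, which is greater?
84.19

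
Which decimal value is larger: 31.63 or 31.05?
31.63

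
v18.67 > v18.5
True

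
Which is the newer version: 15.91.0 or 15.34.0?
15.91.0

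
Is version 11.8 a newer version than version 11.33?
No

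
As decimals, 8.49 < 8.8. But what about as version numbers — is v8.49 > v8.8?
True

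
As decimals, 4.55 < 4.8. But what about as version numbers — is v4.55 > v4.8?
True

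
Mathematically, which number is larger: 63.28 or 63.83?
63.83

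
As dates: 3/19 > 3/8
True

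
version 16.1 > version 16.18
False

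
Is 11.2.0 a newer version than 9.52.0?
Yes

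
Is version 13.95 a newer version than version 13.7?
Yes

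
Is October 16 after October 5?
Yes. Day 16 comes after day 5 in October — this is a date comparison, not a decimal one (the decimal 10.16 would be smaller than 10.5).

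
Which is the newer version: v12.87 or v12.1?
v12.87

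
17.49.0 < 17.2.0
False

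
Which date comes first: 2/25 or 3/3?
2/25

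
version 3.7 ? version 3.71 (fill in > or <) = <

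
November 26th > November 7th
True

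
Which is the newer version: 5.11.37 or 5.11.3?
5.11.37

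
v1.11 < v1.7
False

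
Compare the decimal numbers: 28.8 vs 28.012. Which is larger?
28.8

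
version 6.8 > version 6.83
False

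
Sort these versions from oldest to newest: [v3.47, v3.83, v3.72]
[v3.47, v3.72, v3.83]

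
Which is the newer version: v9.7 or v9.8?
v9.8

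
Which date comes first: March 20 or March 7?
March 7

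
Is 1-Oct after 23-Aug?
Yes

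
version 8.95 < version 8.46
False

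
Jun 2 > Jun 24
False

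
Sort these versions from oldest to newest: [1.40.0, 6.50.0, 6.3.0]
[1.40.0, 6.3.0, 6.50.0]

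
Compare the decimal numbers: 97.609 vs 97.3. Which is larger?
97.609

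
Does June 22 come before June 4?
No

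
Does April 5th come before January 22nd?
No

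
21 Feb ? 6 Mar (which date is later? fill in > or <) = <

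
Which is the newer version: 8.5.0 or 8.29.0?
8.29.0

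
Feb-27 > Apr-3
False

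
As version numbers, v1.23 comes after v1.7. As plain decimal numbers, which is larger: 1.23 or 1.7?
1.7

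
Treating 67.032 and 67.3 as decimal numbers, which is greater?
67.3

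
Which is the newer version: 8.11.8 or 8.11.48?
8.11.48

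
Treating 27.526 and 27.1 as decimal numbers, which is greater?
27.526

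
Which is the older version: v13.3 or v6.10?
v6.10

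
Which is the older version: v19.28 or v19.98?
v19.28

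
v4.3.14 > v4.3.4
True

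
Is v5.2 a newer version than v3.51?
Yes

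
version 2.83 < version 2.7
False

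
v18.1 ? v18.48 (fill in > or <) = <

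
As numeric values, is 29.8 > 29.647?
True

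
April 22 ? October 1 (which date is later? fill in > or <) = <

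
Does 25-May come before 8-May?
No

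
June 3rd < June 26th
True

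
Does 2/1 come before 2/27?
Yes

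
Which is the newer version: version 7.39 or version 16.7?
version 16.7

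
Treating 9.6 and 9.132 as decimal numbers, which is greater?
9.6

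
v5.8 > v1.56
True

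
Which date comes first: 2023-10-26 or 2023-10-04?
2023-10-04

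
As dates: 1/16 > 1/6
True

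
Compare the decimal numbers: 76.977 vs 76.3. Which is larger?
76.977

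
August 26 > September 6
False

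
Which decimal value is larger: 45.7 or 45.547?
45.7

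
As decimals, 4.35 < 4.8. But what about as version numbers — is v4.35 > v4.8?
True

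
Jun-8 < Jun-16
True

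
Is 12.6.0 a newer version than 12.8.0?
No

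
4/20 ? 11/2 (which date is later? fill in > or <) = <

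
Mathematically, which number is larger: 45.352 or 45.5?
45.5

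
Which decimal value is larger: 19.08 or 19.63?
19.63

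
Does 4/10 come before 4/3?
No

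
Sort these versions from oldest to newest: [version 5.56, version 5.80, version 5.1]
[version 5.1, version 5.56, version 5.80]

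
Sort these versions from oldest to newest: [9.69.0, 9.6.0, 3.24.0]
[3.24.0, 9.6.0, 9.69.0]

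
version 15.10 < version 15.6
False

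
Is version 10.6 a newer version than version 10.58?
No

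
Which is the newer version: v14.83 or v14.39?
v14.83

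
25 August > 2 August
True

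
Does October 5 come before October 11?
Yes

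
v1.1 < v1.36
True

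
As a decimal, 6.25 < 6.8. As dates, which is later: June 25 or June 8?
June 25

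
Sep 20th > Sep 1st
True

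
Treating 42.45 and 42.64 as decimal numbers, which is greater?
42.64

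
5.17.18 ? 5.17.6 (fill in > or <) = >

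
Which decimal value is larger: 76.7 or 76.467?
76.7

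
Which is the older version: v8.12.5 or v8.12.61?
v8.12.5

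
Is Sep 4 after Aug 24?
Yes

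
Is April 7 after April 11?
No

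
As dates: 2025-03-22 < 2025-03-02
False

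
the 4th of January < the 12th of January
True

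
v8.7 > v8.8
False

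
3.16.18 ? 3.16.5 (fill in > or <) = >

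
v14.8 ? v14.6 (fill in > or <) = >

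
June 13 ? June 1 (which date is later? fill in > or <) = >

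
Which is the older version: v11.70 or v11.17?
v11.17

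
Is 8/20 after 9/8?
No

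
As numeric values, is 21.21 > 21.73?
False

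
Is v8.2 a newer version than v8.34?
No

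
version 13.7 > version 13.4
True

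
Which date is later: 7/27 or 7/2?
7/27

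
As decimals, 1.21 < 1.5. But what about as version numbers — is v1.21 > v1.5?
True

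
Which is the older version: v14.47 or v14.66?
v14.47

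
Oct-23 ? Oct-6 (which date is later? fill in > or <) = >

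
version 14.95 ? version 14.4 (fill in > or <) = >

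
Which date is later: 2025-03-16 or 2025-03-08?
2025-03-16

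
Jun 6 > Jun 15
False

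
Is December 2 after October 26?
Yes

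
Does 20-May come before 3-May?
No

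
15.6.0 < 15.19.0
True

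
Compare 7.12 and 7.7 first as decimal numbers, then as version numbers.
As decimals: 7.12 < 7.7. As versions: v7.12 > v7.7 (minor version 12 > 7).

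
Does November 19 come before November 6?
No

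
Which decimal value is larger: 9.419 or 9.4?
9.419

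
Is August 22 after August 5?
Yes. Day 22 comes after day 5 in August — this is a date comparison, not a decimal one (the decimal 8.22 would be smaller than 8.5).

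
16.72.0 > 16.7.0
True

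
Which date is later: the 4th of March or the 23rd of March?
the 23rd of March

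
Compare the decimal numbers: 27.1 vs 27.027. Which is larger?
27.1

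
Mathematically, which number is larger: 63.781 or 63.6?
63.781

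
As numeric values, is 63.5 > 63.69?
False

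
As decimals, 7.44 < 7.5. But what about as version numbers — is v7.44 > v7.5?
True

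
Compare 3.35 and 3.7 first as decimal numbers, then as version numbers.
As decimals: 3.35 < 3.7. As versions: v3.35 > v3.7 (minor version 35 > 7).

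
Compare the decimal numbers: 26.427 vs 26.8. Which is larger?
26.8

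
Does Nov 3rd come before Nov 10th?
Yes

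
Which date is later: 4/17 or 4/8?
4/17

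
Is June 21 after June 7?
Yes. Day 21 comes after day 7 in June — this is a date comparison, not a decimal one (the decimal 6.21 would be smaller than 6.7).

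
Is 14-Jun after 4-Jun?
Yes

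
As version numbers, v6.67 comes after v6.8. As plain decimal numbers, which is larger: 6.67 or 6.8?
6.8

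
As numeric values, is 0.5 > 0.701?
False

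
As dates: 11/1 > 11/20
False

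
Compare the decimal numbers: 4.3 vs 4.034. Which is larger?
4.3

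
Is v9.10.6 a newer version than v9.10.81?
No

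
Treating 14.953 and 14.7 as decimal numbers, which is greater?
14.953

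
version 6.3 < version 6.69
True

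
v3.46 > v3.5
True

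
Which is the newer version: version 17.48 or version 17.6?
version 17.48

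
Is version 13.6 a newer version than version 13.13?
No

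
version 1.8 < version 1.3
False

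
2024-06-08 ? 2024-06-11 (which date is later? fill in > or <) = <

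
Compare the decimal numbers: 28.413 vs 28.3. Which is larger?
28.413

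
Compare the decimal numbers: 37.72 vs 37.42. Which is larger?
37.72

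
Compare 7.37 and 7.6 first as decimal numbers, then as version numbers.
As decimals: 7.37 < 7.6. As versions: v7.37 > v7.6 (minor version 37 > 6).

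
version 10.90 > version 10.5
True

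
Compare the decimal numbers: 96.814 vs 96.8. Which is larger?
96.814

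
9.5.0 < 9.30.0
True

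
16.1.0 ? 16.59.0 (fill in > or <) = <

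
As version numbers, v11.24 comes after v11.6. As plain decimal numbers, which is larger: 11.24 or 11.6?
11.6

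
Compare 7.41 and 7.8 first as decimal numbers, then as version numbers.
As decimals: 7.41 < 7.8. As versions: v7.41 > v7.8 (minor version 41 > 8).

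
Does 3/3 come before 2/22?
No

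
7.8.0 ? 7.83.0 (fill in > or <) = <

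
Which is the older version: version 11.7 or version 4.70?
version 4.70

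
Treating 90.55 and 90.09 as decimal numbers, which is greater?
90.55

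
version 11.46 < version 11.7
False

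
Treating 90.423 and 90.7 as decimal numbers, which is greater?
90.7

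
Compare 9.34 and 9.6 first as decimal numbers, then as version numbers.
As decimals: 9.34 < 9.6. As versions: v9.34 > v9.6 (minor version 34 > 6).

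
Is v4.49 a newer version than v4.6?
Yes. Version numbers are compared segment by segment as integers, not as decimals: minor version 49 > 6, so v4.49 > v4.6 (even though the decimal 4.49 < 4.6).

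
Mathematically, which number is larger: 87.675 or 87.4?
87.675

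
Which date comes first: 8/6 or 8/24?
8/6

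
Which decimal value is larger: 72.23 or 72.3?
72.3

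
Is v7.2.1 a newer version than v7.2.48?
No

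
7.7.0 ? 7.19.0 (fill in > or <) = <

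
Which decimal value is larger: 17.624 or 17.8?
17.8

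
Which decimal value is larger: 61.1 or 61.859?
61.859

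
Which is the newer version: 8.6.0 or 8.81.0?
8.81.0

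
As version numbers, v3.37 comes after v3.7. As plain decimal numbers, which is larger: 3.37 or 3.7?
3.7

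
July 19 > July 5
True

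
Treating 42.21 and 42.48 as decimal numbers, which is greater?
42.48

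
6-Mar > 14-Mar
False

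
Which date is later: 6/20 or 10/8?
10/8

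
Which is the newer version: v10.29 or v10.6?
v10.29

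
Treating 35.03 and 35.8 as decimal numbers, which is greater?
35.8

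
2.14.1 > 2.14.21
False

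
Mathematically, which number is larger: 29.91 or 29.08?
29.91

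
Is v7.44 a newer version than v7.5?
Yes. Version numbers are compared segment by segment as integers, not as decimals: minor version 44 > 5, so v7.44 > v7.5 (even though the decimal 7.44 < 7.5).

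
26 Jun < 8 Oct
True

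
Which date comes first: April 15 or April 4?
April 4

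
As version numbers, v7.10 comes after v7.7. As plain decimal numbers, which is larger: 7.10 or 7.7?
7.7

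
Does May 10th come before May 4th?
No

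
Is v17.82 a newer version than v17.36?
Yes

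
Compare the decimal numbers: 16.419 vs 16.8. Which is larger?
16.8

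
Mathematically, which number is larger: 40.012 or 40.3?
40.3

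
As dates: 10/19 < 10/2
False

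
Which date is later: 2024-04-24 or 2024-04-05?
2024-04-24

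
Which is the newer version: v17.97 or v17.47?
v17.97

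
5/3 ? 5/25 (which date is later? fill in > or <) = <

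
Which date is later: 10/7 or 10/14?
10/14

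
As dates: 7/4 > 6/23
True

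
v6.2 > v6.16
False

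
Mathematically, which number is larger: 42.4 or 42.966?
42.966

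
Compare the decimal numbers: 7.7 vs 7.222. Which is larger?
7.7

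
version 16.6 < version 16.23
True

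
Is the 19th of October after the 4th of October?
Yes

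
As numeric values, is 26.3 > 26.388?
False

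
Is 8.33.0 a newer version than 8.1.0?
Yes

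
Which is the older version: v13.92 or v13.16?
v13.16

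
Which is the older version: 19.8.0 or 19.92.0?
19.8.0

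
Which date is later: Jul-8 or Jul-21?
Jul-21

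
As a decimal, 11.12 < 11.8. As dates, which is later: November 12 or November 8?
November 12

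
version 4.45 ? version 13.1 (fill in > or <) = <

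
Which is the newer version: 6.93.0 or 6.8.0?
6.93.0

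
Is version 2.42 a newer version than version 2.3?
Yes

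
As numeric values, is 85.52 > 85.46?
True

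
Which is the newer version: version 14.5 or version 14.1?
version 14.5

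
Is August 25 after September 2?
No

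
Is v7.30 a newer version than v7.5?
Yes. Version numbers are compared segment by segment as integers, not as decimals: minor version 30 > 5, so v7.30 > v7.5 (even though the decimal 7.30 < 7.5).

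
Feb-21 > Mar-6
False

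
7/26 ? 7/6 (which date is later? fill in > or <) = >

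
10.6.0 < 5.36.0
False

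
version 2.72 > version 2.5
True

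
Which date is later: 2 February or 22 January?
2 February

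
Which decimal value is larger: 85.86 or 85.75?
85.86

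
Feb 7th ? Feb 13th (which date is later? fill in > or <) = <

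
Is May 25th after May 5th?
Yes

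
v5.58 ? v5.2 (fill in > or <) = >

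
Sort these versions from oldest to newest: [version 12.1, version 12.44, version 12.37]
[version 12.1, version 12.37, version 12.44]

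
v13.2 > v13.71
False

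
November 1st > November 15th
False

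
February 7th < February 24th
True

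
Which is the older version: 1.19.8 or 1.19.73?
1.19.8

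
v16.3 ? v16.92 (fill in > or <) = <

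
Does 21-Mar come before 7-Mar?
No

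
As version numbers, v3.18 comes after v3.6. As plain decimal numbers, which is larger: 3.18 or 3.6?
3.6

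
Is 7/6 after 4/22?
Yes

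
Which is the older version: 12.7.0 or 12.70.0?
12.7.0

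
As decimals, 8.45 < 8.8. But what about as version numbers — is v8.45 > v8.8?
True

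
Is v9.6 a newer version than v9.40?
No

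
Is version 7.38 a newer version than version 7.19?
Yes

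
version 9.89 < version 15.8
True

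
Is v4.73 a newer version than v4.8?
Yes. Version numbers are compared segment by segment as integers, not as decimals: minor version 73 > 8, so v4.73 > v4.8 (even though the decimal 4.73 < 4.8).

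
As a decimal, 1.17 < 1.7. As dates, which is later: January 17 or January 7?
January 17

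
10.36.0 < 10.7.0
False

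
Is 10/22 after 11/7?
No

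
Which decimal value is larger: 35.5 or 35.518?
35.518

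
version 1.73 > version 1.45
True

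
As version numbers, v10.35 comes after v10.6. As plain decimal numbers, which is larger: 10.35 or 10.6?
10.6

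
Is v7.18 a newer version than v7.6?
Yes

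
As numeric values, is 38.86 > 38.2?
True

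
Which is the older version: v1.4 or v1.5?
v1.4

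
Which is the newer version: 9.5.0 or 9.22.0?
9.22.0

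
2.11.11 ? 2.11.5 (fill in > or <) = >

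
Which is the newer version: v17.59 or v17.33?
v17.59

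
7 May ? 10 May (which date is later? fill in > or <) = <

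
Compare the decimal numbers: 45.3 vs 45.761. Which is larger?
45.761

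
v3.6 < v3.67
True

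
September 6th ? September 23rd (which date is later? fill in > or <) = <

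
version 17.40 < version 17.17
False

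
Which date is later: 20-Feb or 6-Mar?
6-Mar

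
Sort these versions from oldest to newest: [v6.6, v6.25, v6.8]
[v6.6, v6.8, v6.25]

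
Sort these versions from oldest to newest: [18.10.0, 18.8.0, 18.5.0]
[18.5.0, 18.8.0, 18.10.0]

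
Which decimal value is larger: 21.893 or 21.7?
21.893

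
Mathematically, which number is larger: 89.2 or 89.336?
89.336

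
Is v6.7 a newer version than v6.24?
No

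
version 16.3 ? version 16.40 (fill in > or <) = <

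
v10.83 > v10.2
True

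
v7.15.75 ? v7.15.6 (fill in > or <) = >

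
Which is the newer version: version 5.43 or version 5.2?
version 5.43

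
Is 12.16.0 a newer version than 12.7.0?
Yes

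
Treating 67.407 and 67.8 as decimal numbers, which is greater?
67.8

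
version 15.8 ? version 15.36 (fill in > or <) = <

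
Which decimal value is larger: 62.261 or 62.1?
62.261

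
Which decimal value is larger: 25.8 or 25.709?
25.8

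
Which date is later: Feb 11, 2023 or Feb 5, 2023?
Feb 11, 2023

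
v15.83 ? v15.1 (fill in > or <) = >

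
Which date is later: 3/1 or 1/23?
3/1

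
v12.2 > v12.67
False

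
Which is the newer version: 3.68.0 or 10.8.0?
10.8.0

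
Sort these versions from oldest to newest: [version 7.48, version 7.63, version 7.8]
[version 7.8, version 7.48, version 7.63]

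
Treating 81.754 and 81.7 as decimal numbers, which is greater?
81.754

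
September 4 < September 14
True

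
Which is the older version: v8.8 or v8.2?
v8.2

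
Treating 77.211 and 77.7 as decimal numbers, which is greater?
77.7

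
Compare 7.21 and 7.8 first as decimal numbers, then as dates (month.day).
As decimals: 7.21 < 7.8. As dates: 7/21 is later than 7/8 (day 21 > day 8).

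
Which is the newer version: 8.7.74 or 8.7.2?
8.7.74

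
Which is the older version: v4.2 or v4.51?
v4.2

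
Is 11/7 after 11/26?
No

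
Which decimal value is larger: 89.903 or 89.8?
89.903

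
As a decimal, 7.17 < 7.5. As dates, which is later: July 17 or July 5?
July 17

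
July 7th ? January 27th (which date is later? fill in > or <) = >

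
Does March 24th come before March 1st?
No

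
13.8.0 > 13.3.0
True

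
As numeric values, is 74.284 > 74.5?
False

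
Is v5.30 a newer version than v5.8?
Yes. Version numbers are compared segment by segment as integers, not as decimals: minor version 30 > 8, so v5.30 > v5.8 (even though the decimal 5.30 < 5.8).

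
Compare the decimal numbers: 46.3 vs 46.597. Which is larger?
46.597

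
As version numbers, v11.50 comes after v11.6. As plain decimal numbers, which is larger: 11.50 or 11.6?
11.6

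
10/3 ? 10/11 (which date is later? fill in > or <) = <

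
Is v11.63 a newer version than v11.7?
Yes. Version numbers are compared segment by segment as integers, not as decimals: minor version 63 > 7, so v11.63 > v11.7 (even though the decimal 11.63 < 11.7).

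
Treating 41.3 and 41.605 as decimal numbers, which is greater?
41.605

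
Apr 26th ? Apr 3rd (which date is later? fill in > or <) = >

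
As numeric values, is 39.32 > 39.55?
False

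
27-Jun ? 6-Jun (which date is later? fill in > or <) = >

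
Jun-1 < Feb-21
False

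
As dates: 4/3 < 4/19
True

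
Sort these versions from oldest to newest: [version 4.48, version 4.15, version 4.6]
[version 4.6, version 4.15, version 4.48]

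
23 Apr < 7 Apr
False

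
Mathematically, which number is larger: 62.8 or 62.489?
62.8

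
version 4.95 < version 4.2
False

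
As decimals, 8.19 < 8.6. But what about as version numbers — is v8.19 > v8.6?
True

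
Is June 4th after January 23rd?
Yes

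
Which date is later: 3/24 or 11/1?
11/1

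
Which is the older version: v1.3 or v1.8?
v1.3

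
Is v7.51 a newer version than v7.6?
Yes. Version numbers are compared segment by segment as integers, not as decimals: minor version 51 > 6, so v7.51 > v7.6 (even though the decimal 7.51 < 7.6).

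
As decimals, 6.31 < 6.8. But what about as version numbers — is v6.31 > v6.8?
True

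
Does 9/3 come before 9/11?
Yes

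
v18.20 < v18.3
False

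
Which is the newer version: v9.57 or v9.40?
v9.57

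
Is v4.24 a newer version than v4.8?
Yes. Version numbers are compared segment by segment as integers, not as decimals: minor version 24 > 8, so v4.24 > v4.8 (even though the decimal 4.24 < 4.8).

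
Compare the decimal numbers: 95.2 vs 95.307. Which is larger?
95.307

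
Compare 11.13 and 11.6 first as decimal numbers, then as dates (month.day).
As decimals: 11.13 < 11.6. As dates: 11/13 is later than 11/6 (day 13 > day 6).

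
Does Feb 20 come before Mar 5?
Yes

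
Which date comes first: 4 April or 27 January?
27 January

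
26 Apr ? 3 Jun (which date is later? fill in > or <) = <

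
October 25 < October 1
False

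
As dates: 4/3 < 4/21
True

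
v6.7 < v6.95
True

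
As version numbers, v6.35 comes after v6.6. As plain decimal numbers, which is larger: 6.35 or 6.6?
6.6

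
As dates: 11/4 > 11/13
False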